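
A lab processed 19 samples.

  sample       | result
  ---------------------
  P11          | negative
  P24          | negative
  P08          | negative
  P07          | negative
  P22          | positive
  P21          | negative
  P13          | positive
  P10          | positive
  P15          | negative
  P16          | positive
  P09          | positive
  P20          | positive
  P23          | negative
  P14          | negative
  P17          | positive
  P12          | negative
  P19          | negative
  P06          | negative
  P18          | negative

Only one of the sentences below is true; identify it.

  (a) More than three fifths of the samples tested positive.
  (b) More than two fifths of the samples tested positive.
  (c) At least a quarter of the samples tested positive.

(c)

|A| = 19, |A ∩ B| = 7, |A ∖ B| = 12.
(a) requires |A ∩ B| / |A| > 3/5: false.
(b) requires |A ∩ B| / |A| > 2/5: false.
(c) requires |A ∩ B| / |A| ≥ 1/4: true.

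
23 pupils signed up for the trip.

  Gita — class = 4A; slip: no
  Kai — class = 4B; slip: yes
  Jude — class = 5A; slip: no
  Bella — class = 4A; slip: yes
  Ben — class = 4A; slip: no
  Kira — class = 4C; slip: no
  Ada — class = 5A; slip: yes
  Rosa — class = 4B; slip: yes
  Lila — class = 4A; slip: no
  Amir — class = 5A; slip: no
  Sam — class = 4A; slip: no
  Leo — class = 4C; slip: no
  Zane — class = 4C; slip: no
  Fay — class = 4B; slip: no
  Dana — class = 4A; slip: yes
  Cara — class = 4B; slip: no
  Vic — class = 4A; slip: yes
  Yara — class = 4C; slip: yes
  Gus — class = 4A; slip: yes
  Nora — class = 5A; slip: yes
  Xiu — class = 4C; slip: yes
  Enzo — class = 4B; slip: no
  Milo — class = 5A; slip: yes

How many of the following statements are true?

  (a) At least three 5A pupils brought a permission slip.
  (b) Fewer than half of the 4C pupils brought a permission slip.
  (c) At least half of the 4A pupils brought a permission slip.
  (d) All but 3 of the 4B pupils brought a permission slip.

(a) 5A: |A| = 5, |A ∩ B| = 3; needs |A ∩ B| ≥ 3 — true.
(b) 4C: |A| = 5, |A ∩ B| = 2; needs |A ∩ B| < |A ∖ B| — true.
(c) 4A: |A| = 8, |A ∩ B| = 4; needs |A ∩ B| ≥ |A ∖ B| — true.
(d) 4B: |A| = 5, |A ∩ B| = 2; needs |A ∖ B| = 3 — true.

4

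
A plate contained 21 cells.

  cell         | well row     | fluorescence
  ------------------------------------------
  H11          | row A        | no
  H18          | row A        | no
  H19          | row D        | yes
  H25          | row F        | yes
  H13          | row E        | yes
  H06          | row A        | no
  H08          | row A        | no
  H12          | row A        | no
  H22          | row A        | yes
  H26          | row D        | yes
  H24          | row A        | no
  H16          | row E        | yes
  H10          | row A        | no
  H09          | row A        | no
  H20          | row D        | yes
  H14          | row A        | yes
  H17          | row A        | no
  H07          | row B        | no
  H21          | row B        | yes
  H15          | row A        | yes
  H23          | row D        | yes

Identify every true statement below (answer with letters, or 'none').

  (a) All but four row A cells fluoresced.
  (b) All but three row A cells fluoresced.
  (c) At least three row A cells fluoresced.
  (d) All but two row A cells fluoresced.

(c)

|A| = 12, |A ∩ B| = 3, |A ∖ B| = 9.
(a) |A ∖ B| = 4: fails.
(b) |A ∖ B| = 3: fails.
(c) |A ∩ B| ≥ 3: holds.
(d) |A ∖ B| = 2: fails.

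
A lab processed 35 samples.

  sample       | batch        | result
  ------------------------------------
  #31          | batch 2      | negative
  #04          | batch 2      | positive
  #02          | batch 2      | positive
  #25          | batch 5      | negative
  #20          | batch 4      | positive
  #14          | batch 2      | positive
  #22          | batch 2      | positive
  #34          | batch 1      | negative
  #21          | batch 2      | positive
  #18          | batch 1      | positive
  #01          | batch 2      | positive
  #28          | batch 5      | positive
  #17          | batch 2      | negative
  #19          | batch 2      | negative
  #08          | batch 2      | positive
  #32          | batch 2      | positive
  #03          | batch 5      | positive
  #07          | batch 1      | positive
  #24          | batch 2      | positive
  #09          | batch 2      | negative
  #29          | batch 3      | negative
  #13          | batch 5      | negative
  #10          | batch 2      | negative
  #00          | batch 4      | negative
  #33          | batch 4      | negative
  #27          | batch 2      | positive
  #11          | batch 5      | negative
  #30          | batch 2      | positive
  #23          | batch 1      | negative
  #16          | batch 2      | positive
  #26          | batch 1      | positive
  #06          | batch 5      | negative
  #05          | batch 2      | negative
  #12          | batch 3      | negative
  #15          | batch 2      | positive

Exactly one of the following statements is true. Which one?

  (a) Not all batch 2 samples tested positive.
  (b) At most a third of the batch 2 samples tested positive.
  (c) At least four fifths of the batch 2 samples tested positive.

(a)

|A| = 19, |A ∩ B| = 13, |A ∖ B| = 6.
(a) requires A ⊄ B (|A ∖ B| ≥ 1): true.
(b) requires |A ∩ B| / |A| ≤ 1/3: false.
(c) requires |A ∩ B| / |A| ≥ 4/5: false.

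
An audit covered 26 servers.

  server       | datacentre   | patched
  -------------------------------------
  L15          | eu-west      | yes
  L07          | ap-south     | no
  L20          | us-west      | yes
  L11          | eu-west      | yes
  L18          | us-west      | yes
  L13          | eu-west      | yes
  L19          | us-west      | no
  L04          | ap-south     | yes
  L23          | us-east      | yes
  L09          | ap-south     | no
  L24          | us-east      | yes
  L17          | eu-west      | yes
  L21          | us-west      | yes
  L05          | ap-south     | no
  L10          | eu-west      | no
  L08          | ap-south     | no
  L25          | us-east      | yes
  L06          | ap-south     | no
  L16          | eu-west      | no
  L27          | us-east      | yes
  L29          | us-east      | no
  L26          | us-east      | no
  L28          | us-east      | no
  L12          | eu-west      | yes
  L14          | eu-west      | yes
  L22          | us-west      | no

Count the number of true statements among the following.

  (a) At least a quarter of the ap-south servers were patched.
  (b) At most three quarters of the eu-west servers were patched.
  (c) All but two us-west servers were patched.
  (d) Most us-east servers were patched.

(a) ap-south: |A| = 6, |A ∩ B| = 1; needs |A ∩ B| / |A| ≥ 1/4 — false.
(b) eu-west: |A| = 8, |A ∩ B| = 6; needs |A ∩ B| / |A| ≤ 3/4 — true.
(c) us-west: |A| = 5, |A ∩ B| = 3; needs |A ∖ B| = 2 — true.
(d) us-east: |A| = 7, |A ∩ B| = 4; needs |A ∩ B| > |A ∖ B| — true.

3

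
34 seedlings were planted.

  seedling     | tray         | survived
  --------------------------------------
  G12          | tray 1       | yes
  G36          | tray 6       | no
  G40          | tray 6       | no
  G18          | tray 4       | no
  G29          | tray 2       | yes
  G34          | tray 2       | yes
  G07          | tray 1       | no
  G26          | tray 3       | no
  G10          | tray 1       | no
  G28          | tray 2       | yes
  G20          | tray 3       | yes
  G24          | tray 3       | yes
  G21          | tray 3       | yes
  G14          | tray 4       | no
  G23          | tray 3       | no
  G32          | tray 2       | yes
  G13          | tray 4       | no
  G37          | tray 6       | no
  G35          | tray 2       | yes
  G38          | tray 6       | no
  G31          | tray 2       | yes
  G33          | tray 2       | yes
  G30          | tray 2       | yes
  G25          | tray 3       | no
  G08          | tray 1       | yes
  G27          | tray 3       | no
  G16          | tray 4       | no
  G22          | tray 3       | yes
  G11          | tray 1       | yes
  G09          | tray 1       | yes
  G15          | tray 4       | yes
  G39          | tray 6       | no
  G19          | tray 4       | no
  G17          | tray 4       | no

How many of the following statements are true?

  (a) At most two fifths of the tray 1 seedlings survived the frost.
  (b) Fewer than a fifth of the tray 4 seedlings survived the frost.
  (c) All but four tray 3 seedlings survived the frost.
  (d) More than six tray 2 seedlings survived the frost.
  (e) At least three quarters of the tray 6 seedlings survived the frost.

3

(a) tray 1: |A| = 6, |A ∩ B| = 4; needs |A ∩ B| / |A| ≤ 2/5 — false.
(b) tray 4: |A| = 7, |A ∩ B| = 1; needs |A ∩ B| / |A| < 1/5 — true.
(c) tray 3: |A| = 8, |A ∩ B| = 4; needs |A ∖ B| = 4 — true.
(d) tray 2: |A| = 8, |A ∩ B| = 8; needs |A ∩ B| > 6 — true.
(e) tray 6: |A| = 5, |A ∩ B| = 0; needs |A ∩ B| / |A| ≥ 3/4 — false.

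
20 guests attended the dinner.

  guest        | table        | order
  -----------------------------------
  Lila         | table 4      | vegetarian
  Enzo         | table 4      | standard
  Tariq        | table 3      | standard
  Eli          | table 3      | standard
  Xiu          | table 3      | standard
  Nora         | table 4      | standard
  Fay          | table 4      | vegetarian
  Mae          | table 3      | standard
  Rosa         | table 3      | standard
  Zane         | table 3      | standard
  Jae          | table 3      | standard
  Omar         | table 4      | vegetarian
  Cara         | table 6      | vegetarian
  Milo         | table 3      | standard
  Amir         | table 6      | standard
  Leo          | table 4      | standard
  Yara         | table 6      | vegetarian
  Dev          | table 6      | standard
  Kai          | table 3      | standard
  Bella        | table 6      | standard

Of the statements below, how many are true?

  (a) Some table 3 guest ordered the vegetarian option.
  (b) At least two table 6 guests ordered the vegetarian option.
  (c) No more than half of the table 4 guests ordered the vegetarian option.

(a) table 3: |A| = 9, |A ∩ B| = 0; needs A ∩ B ≠ ∅ (|A ∩ B| ≥ 1) — false.
(b) table 6: |A| = 5, |A ∩ B| = 2; needs |A ∩ B| ≥ 2 — true.
(c) table 4: |A| = 6, |A ∩ B| = 3; needs |A ∩ B| ≤ |A ∖ B| — true.

2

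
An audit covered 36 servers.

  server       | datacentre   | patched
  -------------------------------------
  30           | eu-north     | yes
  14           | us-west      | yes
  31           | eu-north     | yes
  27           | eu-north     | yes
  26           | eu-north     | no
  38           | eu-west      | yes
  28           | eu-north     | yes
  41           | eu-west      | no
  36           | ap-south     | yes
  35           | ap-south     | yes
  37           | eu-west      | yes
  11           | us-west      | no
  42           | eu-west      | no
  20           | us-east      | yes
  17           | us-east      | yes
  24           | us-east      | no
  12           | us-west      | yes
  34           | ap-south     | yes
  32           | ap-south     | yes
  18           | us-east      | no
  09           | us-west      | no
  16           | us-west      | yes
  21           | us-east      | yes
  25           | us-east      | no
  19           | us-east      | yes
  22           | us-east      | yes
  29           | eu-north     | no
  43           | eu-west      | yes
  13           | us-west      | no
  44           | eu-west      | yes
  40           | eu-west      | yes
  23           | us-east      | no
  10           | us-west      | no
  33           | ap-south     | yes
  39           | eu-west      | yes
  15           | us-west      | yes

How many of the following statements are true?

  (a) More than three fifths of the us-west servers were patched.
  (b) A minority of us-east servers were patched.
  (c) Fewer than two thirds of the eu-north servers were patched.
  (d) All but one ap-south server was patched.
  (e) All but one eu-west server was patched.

(a) us-west: |A| = 8, |A ∩ B| = 4; needs |A ∩ B| / |A| > 3/5 — false.
(b) us-east: |A| = 9, |A ∩ B| = 5; needs |A ∩ B| < |A ∖ B| — false.
(c) eu-north: |A| = 6, |A ∩ B| = 4; needs |A ∩ B| / |A| < 2/3 — false.
(d) ap-south: |A| = 5, |A ∩ B| = 5; needs |A ∖ B| = 1 — false.
(e) eu-west: |A| = 8, |A ∩ B| = 6; needs |A ∖ B| = 1 — false.

0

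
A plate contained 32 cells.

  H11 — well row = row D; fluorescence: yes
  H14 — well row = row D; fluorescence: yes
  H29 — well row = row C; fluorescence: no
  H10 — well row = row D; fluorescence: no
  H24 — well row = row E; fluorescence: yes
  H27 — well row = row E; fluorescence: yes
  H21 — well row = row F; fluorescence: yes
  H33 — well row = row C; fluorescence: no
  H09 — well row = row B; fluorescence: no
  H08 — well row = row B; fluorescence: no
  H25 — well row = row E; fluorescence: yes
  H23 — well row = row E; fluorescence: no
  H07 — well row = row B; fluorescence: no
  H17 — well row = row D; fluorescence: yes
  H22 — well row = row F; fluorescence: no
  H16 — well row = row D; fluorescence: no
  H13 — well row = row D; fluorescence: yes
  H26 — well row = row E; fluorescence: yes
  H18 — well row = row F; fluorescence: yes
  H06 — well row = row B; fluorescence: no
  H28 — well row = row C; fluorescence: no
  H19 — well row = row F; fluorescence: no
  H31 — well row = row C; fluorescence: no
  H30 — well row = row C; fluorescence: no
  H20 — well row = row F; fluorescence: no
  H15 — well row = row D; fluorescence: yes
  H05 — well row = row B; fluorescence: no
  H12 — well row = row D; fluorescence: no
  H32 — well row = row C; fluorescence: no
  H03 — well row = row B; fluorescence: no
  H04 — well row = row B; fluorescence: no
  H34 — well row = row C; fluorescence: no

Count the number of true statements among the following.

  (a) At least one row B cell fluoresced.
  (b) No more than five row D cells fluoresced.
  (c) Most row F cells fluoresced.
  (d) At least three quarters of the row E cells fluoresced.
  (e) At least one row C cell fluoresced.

2

(a) row B: |A| = 7, |A ∩ B| = 0; needs A ∩ B ≠ ∅ (|A ∩ B| ≥ 1) — false.
(b) row D: |A| = 8, |A ∩ B| = 5; needs |A ∩ B| ≤ 5 — true.
(c) row F: |A| = 5, |A ∩ B| = 2; needs |A ∩ B| > |A ∖ B| — false.
(d) row E: |A| = 5, |A ∩ B| = 4; needs |A ∩ B| / |A| ≥ 3/4 — true.
(e) row C: |A| = 7, |A ∩ B| = 0; needs A ∩ B ≠ ∅ (|A ∩ B| ≥ 1) — false.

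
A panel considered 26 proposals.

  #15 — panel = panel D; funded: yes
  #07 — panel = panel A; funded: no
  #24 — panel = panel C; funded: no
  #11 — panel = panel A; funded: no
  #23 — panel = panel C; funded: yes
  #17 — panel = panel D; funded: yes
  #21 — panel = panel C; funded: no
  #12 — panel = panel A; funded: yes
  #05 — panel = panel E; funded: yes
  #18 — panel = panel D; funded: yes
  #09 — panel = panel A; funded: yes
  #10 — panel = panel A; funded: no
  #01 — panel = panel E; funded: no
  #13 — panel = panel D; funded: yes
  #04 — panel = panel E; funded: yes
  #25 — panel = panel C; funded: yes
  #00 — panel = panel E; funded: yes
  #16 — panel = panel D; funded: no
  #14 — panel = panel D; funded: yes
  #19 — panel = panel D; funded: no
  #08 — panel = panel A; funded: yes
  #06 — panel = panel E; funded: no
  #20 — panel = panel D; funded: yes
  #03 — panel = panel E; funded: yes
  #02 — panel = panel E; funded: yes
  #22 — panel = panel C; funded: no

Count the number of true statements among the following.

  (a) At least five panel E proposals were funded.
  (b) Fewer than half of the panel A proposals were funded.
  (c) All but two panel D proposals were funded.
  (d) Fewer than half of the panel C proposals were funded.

3

(a) panel E: |A| = 7, |A ∩ B| = 5; needs |A ∩ B| ≥ 5 — true.
(b) panel A: |A| = 6, |A ∩ B| = 3; needs |A ∩ B| < |A ∖ B| — false.
(c) panel D: |A| = 8, |A ∩ B| = 6; needs |A ∖ B| = 2 — true.
(d) panel C: |A| = 5, |A ∩ B| = 2; needs |A ∩ B| < |A ∖ B| — true.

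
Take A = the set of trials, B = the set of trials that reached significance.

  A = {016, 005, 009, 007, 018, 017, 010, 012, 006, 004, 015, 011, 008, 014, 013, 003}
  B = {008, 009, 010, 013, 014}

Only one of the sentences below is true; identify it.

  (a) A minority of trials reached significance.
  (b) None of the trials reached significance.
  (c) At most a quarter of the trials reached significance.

|A| = 16, |A ∩ B| = 5, |A ∖ B| = 11.
(a) requires |A ∩ B| < |A ∖ B|: true.
(b) requires A ∩ B = ∅ (|A ∩ B| = 0): false.
(c) requires |A ∩ B| / |A| ≤ 1/4: false.

(a)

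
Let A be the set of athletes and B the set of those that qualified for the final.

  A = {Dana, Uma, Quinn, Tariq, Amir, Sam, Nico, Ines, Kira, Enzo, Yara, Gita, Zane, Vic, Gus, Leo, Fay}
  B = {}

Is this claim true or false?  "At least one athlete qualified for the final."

Truth condition: A ∩ B ≠ ∅ (|A ∩ B| ≥ 1).
|A| = 17, |A ∩ B| = 0, |A ∖ B| = 17.
So the statement is false.

False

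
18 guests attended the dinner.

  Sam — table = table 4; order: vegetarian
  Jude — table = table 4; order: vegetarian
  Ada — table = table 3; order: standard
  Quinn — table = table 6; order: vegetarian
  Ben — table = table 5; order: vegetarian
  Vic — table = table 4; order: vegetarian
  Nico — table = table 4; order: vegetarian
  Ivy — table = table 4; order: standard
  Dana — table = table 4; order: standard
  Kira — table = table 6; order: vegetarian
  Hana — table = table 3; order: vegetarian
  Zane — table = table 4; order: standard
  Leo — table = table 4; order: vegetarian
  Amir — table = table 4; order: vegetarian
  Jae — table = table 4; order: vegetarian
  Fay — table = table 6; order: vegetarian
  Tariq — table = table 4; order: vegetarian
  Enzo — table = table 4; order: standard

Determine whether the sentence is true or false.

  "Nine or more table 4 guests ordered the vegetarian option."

False

Truth condition: |A ∩ B| ≥ 9.
A (the restrictor) = {Sam, Jude, Vic, Nico, Ivy, Dana, Zane, Leo, Amir, Jae, Tariq, Enzo}, |A| = 12.
A ∩ B = {Sam, Jude, Vic, Nico, Leo, Amir, Jae, Tariq}, so |A ∩ B| = 8.
|A ∩ B| = 8, so the statement is false.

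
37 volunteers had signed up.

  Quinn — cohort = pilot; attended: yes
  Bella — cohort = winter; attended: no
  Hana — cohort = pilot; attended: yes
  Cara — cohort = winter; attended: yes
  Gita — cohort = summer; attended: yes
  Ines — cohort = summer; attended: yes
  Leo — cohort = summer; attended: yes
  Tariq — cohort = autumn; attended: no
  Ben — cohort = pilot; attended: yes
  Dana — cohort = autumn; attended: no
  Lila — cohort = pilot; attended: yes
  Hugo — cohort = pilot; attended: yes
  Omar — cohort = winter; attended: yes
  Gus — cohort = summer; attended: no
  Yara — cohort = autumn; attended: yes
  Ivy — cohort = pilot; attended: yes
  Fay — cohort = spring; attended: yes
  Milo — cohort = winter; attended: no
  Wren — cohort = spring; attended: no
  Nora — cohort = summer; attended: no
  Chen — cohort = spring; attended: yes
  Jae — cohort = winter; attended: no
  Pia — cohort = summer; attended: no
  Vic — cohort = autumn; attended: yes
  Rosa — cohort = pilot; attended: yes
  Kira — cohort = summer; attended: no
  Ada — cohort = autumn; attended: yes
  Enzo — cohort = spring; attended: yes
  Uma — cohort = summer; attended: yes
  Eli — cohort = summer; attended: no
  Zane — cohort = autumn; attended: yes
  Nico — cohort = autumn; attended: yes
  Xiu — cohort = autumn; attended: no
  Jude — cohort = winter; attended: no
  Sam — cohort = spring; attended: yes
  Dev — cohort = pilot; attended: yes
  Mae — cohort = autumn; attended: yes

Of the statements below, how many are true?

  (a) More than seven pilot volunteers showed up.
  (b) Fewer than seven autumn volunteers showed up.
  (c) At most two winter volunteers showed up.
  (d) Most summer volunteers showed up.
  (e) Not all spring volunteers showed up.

(a) pilot: |A| = 8, |A ∩ B| = 8; needs |A ∩ B| > 7 — true.
(b) autumn: |A| = 9, |A ∩ B| = 6; needs |A ∩ B| < 7 — true.
(c) winter: |A| = 6, |A ∩ B| = 2; needs |A ∩ B| ≤ 2 — true.
(d) summer: |A| = 9, |A ∩ B| = 4; needs |A ∩ B| > |A ∖ B| — false.
(e) spring: |A| = 5, |A ∩ B| = 4; needs A ⊄ B (|A ∖ B| ≥ 1) — true.

4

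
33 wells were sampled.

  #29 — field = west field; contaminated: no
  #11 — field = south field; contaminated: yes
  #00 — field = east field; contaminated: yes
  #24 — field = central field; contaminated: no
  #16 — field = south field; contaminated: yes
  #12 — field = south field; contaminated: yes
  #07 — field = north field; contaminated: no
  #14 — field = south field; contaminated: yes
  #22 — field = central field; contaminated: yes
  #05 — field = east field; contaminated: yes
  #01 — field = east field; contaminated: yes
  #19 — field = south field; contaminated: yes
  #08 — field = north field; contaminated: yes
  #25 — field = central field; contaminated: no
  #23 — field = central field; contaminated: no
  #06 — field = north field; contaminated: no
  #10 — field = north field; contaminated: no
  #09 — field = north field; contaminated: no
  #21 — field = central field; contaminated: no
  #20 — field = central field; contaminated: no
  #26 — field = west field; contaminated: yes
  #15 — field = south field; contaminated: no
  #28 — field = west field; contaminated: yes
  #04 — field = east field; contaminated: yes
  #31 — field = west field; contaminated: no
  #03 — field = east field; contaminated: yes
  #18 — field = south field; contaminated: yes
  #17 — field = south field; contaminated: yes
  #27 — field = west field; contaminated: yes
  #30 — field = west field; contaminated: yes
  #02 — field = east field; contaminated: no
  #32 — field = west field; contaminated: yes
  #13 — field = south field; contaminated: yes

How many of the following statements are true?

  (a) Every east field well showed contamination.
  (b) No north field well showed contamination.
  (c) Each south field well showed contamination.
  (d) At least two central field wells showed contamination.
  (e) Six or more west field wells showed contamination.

(a) east field: |A| = 6, |A ∩ B| = 5; needs A ⊆ B, i.e. every element of A is in B (|A ∖ B| = 0) — false.
(b) north field: |A| = 5, |A ∩ B| = 1; needs A ∩ B = ∅ (|A ∩ B| = 0) — false.
(c) south field: |A| = 9, |A ∩ B| = 8; needs A ⊆ B, i.e. every element of A is in B (|A ∖ B| = 0) — false.
(d) central field: |A| = 6, |A ∩ B| = 1; needs |A ∩ B| ≥ 2 — false.
(e) west field: |A| = 7, |A ∩ B| = 5; needs |A ∩ B| ≥ 6 — false.

0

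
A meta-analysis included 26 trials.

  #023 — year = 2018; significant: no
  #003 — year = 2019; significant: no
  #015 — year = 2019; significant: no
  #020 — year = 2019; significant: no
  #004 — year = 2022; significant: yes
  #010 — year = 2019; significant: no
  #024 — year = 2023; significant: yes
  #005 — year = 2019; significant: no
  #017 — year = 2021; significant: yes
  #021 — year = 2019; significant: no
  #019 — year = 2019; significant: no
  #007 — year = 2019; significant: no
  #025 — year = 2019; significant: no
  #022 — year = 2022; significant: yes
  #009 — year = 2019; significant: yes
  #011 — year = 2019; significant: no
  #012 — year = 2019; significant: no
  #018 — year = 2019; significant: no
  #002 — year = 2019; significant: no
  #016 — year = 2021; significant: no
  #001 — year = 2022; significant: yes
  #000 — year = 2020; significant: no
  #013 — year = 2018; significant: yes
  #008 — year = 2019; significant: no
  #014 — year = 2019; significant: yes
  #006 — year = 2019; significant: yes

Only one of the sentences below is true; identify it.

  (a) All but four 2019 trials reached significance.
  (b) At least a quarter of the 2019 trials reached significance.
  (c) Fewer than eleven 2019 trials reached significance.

|A| = 17, |A ∩ B| = 3, |A ∖ B| = 14.
(a) requires |A ∖ B| = 4: false.
(b) requires |A ∩ B| / |A| ≥ 1/4: false.
(c) requires |A ∩ B| < 11: true.

(c)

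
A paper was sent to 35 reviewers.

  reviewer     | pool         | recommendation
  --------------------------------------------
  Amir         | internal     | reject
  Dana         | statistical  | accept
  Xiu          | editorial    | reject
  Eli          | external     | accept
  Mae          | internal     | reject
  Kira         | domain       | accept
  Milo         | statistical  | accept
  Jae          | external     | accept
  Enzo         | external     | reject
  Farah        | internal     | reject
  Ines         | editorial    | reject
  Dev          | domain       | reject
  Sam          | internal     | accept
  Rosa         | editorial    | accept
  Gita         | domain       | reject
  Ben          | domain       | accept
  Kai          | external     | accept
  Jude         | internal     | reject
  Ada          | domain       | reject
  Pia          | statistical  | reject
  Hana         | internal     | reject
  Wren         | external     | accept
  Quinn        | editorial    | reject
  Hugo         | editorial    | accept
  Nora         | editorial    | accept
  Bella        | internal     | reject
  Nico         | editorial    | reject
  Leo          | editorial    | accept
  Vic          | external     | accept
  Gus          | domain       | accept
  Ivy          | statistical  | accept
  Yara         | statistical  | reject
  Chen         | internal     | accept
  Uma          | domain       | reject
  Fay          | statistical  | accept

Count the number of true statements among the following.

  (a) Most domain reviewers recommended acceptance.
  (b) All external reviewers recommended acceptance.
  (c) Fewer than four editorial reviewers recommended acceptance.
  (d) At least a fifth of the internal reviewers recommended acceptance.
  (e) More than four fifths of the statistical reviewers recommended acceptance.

1

(a) domain: |A| = 7, |A ∩ B| = 3; needs |A ∩ B| > |A ∖ B| — false.
(b) external: |A| = 6, |A ∩ B| = 5; needs A ⊆ B, i.e. every element of A is in B (|A ∖ B| = 0) — false.
(c) editorial: |A| = 8, |A ∩ B| = 4; needs |A ∩ B| < 4 — false.
(d) internal: |A| = 8, |A ∩ B| = 2; needs |A ∩ B| / |A| ≥ 1/5 — true.
(e) statistical: |A| = 6, |A ∩ B| = 4; needs |A ∩ B| / |A| > 4/5 — false.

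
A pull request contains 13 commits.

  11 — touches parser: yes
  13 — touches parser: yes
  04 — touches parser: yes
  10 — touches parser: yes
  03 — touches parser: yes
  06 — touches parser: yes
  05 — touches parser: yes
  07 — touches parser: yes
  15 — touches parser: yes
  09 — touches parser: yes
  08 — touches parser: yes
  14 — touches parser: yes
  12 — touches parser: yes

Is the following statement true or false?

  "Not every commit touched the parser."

The determiner here denotes the relation: A ⊄ B (|A ∖ B| ≥ 1).
A (the restrictor) = {11, 13, 04, 10, 03, 06, 05, 07, 15, 09, 08, 14, 12}, |A| = 13.
A ∖ B = {}, so |A ∖ B| = 0.
So the statement is false.

False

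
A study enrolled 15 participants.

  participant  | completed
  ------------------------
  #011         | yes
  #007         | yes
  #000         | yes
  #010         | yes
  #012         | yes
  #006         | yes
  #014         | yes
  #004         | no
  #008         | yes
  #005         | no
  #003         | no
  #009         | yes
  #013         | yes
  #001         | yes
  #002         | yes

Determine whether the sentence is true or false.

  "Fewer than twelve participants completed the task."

False

Truth condition: |A ∩ B| < 12.
|A| = 15, |A ∩ B| = 12, |A ∖ B| = 3.
|A ∩ B| = 12, so the statement is false.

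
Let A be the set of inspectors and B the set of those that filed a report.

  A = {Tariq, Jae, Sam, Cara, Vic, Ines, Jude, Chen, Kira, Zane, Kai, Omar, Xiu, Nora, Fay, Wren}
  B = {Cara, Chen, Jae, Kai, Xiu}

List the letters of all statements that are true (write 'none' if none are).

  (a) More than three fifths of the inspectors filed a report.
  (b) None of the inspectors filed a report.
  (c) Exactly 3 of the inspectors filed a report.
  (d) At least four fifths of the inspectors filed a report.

none

|A| = 16, |A ∩ B| = 5, |A ∖ B| = 11.
(a) |A ∩ B| / |A| > 3/5: fails.
(b) A ∩ B = ∅ (|A ∩ B| = 0): fails.
(c) |A ∩ B| = 3: fails.
(d) |A ∩ B| / |A| ≥ 4/5: fails.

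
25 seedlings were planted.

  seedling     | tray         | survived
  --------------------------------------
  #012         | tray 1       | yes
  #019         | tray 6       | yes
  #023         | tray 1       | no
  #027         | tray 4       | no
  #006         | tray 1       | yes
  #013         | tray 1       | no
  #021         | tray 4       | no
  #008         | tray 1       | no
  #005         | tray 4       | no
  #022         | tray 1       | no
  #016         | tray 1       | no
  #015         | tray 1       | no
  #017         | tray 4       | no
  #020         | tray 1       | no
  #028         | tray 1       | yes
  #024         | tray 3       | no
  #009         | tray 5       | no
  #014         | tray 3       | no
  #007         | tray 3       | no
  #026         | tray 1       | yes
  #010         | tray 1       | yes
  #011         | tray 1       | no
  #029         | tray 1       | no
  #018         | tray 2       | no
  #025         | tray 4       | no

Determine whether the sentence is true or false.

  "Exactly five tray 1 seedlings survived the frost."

True

Truth condition: |A ∩ B| = 5.
A (the restrictor) = {#012, #023, #006, #013, #008, #022, #016, #015, #020, #028, #026, #010, #011, #029}, |A| = 14.
A ∩ B = {#012, #006, #028, #026, #010}, so |A ∩ B| = 5.
|A ∩ B| = 5, so the statement is true.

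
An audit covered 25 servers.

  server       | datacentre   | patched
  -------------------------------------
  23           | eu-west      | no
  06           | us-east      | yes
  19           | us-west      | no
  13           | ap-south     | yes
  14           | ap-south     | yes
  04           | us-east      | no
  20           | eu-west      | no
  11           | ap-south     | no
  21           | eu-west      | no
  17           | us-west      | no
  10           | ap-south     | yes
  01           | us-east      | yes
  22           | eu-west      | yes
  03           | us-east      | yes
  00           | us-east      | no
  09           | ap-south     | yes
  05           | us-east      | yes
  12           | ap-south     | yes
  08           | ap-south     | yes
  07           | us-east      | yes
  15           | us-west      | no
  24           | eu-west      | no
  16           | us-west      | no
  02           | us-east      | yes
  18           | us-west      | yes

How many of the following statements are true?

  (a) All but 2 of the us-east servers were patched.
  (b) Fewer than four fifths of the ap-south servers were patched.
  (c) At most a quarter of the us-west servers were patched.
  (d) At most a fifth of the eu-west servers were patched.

3

(a) us-east: |A| = 8, |A ∩ B| = 6; needs |A ∖ B| = 2 — true.
(b) ap-south: |A| = 7, |A ∩ B| = 6; needs |A ∩ B| / |A| < 4/5 — false.
(c) us-west: |A| = 5, |A ∩ B| = 1; needs |A ∩ B| / |A| ≤ 1/4 — true.
(d) eu-west: |A| = 5, |A ∩ B| = 1; needs |A ∩ B| / |A| ≤ 1/5 — true.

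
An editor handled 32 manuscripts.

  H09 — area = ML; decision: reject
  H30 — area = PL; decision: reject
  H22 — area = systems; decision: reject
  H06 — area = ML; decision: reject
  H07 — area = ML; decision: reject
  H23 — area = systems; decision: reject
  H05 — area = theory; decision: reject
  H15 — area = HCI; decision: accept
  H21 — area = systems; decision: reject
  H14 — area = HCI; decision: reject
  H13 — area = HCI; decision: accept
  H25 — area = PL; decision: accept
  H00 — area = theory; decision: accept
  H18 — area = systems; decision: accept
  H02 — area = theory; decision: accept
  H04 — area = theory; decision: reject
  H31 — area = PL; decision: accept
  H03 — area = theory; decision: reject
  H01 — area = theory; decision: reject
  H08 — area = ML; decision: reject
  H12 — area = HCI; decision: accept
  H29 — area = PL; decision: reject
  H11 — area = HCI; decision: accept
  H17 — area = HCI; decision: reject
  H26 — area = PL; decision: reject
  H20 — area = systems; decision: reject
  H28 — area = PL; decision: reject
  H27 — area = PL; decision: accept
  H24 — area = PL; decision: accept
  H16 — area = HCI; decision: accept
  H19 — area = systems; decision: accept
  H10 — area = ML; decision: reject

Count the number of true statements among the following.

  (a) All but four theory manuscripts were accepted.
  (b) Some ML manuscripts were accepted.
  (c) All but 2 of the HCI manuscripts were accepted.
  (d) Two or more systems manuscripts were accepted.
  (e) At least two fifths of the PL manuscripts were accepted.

(a) theory: |A| = 6, |A ∩ B| = 2; needs |A ∖ B| = 4 — true.
(b) ML: |A| = 5, |A ∩ B| = 0; needs A ∩ B ≠ ∅ (|A ∩ B| ≥ 1) — false.
(c) HCI: |A| = 7, |A ∩ B| = 5; needs |A ∖ B| = 2 — true.
(d) systems: |A| = 6, |A ∩ B| = 2; needs |A ∩ B| ≥ 2 — true.
(e) PL: |A| = 8, |A ∩ B| = 4; needs |A ∩ B| / |A| ≥ 2/5 — true.

4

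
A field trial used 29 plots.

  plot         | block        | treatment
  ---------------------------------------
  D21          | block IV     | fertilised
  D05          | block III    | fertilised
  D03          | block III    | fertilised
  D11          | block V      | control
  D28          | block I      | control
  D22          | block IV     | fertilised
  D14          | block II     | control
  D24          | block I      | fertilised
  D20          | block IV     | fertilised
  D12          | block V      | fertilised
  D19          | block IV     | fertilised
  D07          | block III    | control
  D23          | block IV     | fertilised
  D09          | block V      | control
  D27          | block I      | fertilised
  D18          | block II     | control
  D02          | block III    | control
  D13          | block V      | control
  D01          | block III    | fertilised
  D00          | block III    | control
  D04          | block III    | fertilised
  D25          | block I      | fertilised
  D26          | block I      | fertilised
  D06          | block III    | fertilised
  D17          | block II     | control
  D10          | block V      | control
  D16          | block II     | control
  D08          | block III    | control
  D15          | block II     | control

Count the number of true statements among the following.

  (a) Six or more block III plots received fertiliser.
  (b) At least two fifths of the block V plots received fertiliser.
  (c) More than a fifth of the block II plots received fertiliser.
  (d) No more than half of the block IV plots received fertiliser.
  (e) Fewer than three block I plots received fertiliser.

(a) block III: |A| = 9, |A ∩ B| = 5; needs |A ∩ B| ≥ 6 — false.
(b) block V: |A| = 5, |A ∩ B| = 1; needs |A ∩ B| / |A| ≥ 2/5 — false.
(c) block II: |A| = 5, |A ∩ B| = 0; needs |A ∩ B| / |A| > 1/5 — false.
(d) block IV: |A| = 5, |A ∩ B| = 5; needs |A ∩ B| ≤ |A ∖ B| — false.
(e) block I: |A| = 5, |A ∩ B| = 4; needs |A ∩ B| < 3 — false.

0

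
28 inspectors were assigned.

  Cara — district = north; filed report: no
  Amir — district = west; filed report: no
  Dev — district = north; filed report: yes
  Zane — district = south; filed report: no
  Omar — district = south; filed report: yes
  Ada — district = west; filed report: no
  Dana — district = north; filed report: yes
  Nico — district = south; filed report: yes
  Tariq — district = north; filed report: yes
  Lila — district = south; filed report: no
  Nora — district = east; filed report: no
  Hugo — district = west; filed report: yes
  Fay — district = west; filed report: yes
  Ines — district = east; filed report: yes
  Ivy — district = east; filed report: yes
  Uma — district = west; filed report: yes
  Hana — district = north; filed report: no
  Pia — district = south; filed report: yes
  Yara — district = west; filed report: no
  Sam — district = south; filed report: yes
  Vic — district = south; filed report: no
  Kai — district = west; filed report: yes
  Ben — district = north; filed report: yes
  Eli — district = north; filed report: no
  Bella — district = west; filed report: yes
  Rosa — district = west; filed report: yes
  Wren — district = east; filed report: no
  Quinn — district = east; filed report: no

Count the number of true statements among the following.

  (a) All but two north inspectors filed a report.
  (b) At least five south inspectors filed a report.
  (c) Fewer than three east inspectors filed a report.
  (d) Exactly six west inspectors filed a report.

2

(a) north: |A| = 7, |A ∩ B| = 4; needs |A ∖ B| = 2 — false.
(b) south: |A| = 7, |A ∩ B| = 4; needs |A ∩ B| ≥ 5 — false.
(c) east: |A| = 5, |A ∩ B| = 2; needs |A ∩ B| < 3 — true.
(d) west: |A| = 9, |A ∩ B| = 6; needs |A ∩ B| = 6 — true.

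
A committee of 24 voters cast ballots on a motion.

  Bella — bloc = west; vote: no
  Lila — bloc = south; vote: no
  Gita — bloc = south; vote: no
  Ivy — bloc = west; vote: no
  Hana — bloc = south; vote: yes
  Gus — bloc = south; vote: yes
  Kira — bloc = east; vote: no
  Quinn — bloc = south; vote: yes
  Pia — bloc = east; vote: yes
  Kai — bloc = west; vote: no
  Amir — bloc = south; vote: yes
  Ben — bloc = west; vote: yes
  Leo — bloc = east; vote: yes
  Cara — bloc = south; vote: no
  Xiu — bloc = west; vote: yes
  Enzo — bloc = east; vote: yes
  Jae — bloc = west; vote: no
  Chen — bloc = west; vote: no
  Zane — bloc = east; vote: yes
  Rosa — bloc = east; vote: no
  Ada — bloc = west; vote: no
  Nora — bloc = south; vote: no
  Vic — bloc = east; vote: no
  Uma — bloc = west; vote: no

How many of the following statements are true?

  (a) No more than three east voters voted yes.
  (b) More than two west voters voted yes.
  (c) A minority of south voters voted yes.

0

(a) east: |A| = 7, |A ∩ B| = 4; needs |A ∩ B| ≤ 3 — false.
(b) west: |A| = 9, |A ∩ B| = 2; needs |A ∩ B| > 2 — false.
(c) south: |A| = 8, |A ∩ B| = 4; needs |A ∩ B| < |A ∖ B| — false.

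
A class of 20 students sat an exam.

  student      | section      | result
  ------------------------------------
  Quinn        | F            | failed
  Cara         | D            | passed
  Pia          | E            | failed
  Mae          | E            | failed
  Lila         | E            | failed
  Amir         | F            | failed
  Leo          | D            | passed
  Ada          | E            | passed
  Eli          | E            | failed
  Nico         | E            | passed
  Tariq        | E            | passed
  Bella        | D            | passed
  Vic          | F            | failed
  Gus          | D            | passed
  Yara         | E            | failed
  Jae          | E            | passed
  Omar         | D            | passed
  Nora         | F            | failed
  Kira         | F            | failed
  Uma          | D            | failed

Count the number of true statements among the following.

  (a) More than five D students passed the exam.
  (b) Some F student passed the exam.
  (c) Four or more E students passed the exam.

1

(a) D: |A| = 6, |A ∩ B| = 5; needs |A ∩ B| > 5 — false.
(b) F: |A| = 5, |A ∩ B| = 0; needs A ∩ B ≠ ∅ (|A ∩ B| ≥ 1) — false.
(c) E: |A| = 9, |A ∩ B| = 4; needs |A ∩ B| ≥ 4 — true.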